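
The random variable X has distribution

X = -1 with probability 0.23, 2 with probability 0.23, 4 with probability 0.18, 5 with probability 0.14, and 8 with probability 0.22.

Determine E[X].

E[X] = Σ x·P(X=x)
 = (-1)·0.23 + 2·0.23 + 4·0.18 + 5·0.14 + 8·0.22
 = (-0.23) + 0.46 + 0.72 + 0.7 + 1.76
 = 3.41

3.41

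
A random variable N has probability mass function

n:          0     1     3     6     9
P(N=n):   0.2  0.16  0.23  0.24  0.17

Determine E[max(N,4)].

5.33

E[max(N,4)] = Σ max(n,4)·P(N=n)
 = 4·0.2 + 4·0.16 + 4·0.23 + 6·0.24 + 9·0.17
 = 0.8 + 0.64 + 0.92 + 1.44 + 1.53
 = 5.33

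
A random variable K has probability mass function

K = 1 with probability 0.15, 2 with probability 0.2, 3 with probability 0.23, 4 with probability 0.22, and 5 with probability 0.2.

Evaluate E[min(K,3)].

E[min(K,3)] = Σ min(k,3)·P(K=k)
 = 1·0.15 + 2·0.2 + 3·0.23 + 3·0.22 + 3·0.2
 = 0.15 + 0.4 + 0.69 + 0.66 + 0.6
 = 2.5

2.5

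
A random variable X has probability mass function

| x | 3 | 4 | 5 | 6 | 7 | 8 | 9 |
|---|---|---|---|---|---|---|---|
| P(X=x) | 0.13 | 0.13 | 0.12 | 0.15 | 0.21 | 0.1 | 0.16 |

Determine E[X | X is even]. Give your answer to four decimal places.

P(X is even) = 0.13 + 0.15 + 0.1 = 0.38.
E[X | X is even] = [4·0.13 + 6·0.15 + 8·0.1] / 0.38
 = 2.22 / 0.38
 = 111/19

5.8421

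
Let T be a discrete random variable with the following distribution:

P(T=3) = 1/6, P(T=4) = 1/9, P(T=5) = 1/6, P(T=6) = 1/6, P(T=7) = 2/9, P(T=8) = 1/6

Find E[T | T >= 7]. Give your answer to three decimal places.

P(T >= 7) = 2/9 + 1/6 = 7/18.
E[T | T >= 7] = [7·2/9 + 8·1/6] / (7/18)
 = 26/9 / (7/18)
 = 52/7

7.429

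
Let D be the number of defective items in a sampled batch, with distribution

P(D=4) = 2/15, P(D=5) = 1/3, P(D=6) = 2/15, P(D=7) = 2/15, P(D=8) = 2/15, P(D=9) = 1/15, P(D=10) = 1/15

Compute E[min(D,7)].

5.8

E[min(D,7)] = Σ min(d,7)·P(D=d)
 = 4·2/15 + 5·1/3 + 6·2/15 + 7·2/15 + 7·2/15 + 7·1/15 + 7·1/15
 = 8/15 + 5/3 + 4/5 + 14/15 + 14/15 + 7/15 + 7/15
 = 29/5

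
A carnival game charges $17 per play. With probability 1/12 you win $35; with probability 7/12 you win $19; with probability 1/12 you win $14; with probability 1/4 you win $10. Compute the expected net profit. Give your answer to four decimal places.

E[payout] = 35·1/12 + 19·7/12 + 14·1/12 + 10·1/4
 = 35/12 + 133/12 + 7/6 + 5/2
 = 53/3
Net = 53/3 - 17 = 2/3

0.6667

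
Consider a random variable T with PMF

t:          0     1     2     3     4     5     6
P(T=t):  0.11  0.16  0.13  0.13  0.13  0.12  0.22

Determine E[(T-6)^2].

11.85

E[(T-6)^2] = Σ (t-6)^2·P(T=t)
 = 36·0.11 + 25·0.16 + 16·0.13 + 9·0.13 + 4·0.13 + 1·0.12 + 0·0.22
 = 3.96 + 4 + 2.08 + 1.17 + 0.52 + 0.12 + 0
 = 11.85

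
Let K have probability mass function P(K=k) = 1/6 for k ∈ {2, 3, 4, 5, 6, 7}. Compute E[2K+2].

E[2K+2] = Σ (2k+2)·P(K=k)
 = 6·1/6 + 8·1/6 + 10·1/6 + 12·1/6 + 14·1/6 + 16·1/6
 = 1 + 4/3 + 5/3 + 2 + 7/3 + 8/3
 = 11

11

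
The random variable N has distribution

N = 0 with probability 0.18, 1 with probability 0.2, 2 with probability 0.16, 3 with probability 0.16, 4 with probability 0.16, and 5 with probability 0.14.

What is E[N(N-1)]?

6

E[N(N-1)] = Σ n(n-1)·P(N=n)
 = 0·0.18 + 0·0.2 + 2·0.16 + 6·0.16 + 12·0.16 + 20·0.14
 = 0 + 0 + 0.32 + 0.96 + 1.92 + 2.8
 = 6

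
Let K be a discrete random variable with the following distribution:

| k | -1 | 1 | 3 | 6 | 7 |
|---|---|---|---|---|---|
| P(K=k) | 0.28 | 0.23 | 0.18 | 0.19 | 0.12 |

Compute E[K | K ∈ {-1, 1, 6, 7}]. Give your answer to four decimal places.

2.3537

P(K ∈ {-1, 1, 6, 7}) = 0.28 + 0.23 + 0.19 + 0.12 = 0.82.
E[K | K ∈ {-1, 1, 6, 7}] = [(-1)·0.28 + 1·0.23 + 6·0.19 + 7·0.12] / 0.82
 = 1.93 / 0.82
 = 193/82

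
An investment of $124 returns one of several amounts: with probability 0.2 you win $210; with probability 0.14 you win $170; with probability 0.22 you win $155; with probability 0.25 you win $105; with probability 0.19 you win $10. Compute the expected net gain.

E[payout] = 210·0.2 + 170·0.14 + 155·0.22 + 105·0.25 + 10·0.19
 = 42 + 23.8 + 34.1 + 26.25 + 1.9
 = 128.05
Net = 128.05 - 124 = 4.05

4.05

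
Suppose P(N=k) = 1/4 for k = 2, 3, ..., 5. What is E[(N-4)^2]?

1.5

E[(N-4)^2] = Σ (n-4)^2·P(N=n)
 = 4·1/4 + 1·1/4 + 0·1/4 + 1·1/4
 = 1 + 1/4 + 0 + 1/4
 = 3/2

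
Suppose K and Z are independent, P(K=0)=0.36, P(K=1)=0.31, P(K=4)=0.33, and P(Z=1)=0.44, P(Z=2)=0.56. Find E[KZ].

2.5428

E[KZ] = Σ_k Σ_z kz · P(K=k)P(Z=z)
 = 0·0.1584 + 0·0.2016 + 1·0.1364 + 2·0.1736 + 4·0.1452 + 8·0.1848
 = 0 + 0 + 0.1364 + 0.3472 + 0.5808 + 1.4784
 = 2.5428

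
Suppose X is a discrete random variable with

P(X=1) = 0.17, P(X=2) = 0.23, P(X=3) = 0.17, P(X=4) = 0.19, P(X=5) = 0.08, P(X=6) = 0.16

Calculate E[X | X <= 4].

P(X <= 4) = 0.17 + 0.23 + 0.17 + 0.19 = 0.76.
E[X | X <= 4] = [1·0.17 + 2·0.23 + 3·0.17 + 4·0.19] / 0.76
 = 1.9 / 0.76
 = 5/2

2.5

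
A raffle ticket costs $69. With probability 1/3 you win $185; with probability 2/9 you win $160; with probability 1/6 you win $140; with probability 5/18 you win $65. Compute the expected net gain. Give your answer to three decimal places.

E[payout] = 185·1/3 + 160·2/9 + 140·1/6 + 65·5/18
 = 185/3 + 320/9 + 70/3 + 325/18
 = 2495/18
Net = 2495/18 - 69 = 1253/18

69.611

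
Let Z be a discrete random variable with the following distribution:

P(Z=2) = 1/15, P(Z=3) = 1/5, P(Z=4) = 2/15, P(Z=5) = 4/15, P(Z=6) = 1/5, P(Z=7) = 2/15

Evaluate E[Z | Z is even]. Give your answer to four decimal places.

4.6667

P(Z is even) = 1/15 + 2/15 + 1/5 = 2/5.
E[Z | Z is even] = [2·1/15 + 4·2/15 + 6·1/5] / (2/5)
 = 28/15 / (2/5)
 = 14/3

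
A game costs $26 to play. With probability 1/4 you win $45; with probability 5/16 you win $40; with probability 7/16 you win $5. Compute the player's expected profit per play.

E[payout] = 45·1/4 + 40·5/16 + 5·7/16
 = 45/4 + 25/2 + 35/16
 = 415/16
Net = 415/16 - 26 = -1/16

-0.0625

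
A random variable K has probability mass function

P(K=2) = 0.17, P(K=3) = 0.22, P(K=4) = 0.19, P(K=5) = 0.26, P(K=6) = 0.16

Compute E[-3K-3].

-15.06

E[-3K-3] = Σ (-3k-3)·P(K=k)
 = (-9)·0.17 + (-12)·0.22 + (-15)·0.19 + (-18)·0.26 + (-21)·0.16
 = (-1.53) + (-2.64) + (-2.85) + (-4.68) + (-3.36)
 = -15.06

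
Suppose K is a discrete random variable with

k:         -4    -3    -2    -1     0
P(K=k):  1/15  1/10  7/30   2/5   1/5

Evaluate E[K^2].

E[K^2] = Σ k^2·P(K=k)
 = 16·1/15 + 9·1/10 + 4·7/30 + 1·2/5 + 0·1/5
 = 16/15 + 9/10 + 14/15 + 2/5 + 0
 = 33/10

3.3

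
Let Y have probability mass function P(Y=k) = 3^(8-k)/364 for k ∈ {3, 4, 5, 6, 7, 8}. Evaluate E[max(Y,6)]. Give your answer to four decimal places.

6.0137

E[max(Y,6)] = Σ max(y,6)·P(Y=y)
 = 6·243/364 + 6·81/364 + 6·27/364 + 6·9/364 + 7·3/364 + 8·1/364
 = 729/182 + 243/182 + 81/182 + 27/182 + 3/52 + 2/91
 = 2189/364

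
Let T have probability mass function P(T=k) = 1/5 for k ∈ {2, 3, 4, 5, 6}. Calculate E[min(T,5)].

E[min(T,5)] = Σ min(t,5)·P(T=t)
 = 2·1/5 + 3·1/5 + 4·1/5 + 5·1/5 + 5·1/5
 = 2/5 + 3/5 + 4/5 + 1 + 1
 = 19/5

3.8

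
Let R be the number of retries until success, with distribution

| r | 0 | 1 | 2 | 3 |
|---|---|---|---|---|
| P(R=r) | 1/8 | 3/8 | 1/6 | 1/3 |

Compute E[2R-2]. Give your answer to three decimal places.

E[2R-2] = Σ (2r-2)·P(R=r)
 = (-2)·1/8 + 0·3/8 + 2·1/6 + 4·1/3
 = (-1/4) + 0 + 1/3 + 4/3
 = 17/12

1.417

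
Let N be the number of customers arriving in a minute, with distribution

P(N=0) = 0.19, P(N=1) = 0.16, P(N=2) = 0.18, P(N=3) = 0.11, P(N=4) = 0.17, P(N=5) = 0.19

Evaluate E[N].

E[N] = Σ n·P(N=n)
 = 0·0.19 + 1·0.16 + 2·0.18 + 3·0.11 + 4·0.17 + 5·0.19
 = 0 + 0.16 + 0.36 + 0.33 + 0.68 + 0.95
 = 2.48

2.48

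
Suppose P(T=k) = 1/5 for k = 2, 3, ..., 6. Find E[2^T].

E[2^T] = Σ 2^t·P(T=t)
 = 4·1/5 + 8·1/5 + 16·1/5 + 32·1/5 + 64·1/5
 = 4/5 + 8/5 + 16/5 + 32/5 + 64/5
 = 124/5

24.8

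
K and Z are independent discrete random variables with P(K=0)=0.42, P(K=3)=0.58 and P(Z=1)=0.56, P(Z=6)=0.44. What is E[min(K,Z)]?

1.0904

E[min(K,Z)] = Σ_k Σ_z min(k,z) · P(K=k)P(Z=z)
 = 0·0.2352 + 0·0.1848 + 1·0.3248 + 3·0.2552
 = 0 + 0 + 0.3248 + 0.7656
 = 1.0904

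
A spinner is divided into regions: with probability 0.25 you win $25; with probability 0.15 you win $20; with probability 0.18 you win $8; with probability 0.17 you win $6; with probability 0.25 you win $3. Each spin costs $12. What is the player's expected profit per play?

0.46

E[payout] = 25·0.25 + 20·0.15 + 8·0.18 + 6·0.17 + 3·0.25
 = 6.25 + 3 + 1.44 + 1.02 + 0.75
 = 12.46
Net = 12.46 - 12 = 0.46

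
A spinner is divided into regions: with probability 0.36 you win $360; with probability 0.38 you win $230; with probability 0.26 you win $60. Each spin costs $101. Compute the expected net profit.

131.6

E[payout] = 360·0.36 + 230·0.38 + 60·0.26
 = 129.6 + 87.4 + 15.6
 = 232.6
Net = 232.6 - 101 = 131.6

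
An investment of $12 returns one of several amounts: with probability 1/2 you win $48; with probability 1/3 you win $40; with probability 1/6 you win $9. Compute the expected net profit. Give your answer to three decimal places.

E[payout] = 48·1/2 + 40·1/3 + 9·1/6
 = 24 + 40/3 + 3/2
 = 233/6
Net = 233/6 - 12 = 161/6

26.833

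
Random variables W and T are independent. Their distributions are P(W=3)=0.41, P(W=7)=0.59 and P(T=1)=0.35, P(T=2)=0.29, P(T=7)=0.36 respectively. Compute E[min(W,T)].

E[min(W,T)] = Σ_w Σ_t min(w,t) · P(W=w)P(T=t)
 = 1·0.1435 + 2·0.1189 + 3·0.1476 + 1·0.2065 + 2·0.1711 + 7·0.2124
 = 0.1435 + 0.2378 + 0.4428 + 0.2065 + 0.3422 + 1.4868
 = 2.8596

2.8596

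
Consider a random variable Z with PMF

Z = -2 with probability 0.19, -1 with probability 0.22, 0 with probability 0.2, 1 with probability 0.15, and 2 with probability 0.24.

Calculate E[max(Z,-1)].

0.22

E[max(Z,-1)] = Σ max(z,-1)·P(Z=z)
 = (-1)·0.19 + (-1)·0.22 + 0·0.2 + 1·0.15 + 2·0.24
 = (-0.19) + (-0.22) + 0 + 0.15 + 0.48
 = 0.22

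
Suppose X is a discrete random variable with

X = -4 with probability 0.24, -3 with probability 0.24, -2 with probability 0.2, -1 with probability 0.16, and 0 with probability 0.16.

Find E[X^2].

E[X^2] = Σ x^2·P(X=x)
 = 16·0.24 + 9·0.24 + 4·0.2 + 1·0.16 + 0·0.16
 = 3.84 + 2.16 + 0.8 + 0.16 + 0
 = 6.96

6.96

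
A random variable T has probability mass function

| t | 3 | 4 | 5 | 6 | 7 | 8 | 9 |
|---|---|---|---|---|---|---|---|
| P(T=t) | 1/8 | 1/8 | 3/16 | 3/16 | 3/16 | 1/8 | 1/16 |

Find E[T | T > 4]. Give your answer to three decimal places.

P(T > 4) = 3/16 + 3/16 + 3/16 + 1/8 + 1/16 = 3/4.
E[T | T > 4] = [5·3/16 + 6·3/16 + 7·3/16 + 8·1/8 + 9·1/16] / (3/4)
 = 79/16 / (3/4)
 = 79/12

6.583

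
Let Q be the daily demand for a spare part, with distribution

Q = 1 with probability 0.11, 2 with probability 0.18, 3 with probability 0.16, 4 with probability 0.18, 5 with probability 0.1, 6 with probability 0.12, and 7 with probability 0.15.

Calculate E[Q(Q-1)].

15.38

E[Q(Q-1)] = Σ q(q-1)·P(Q=q)
 = 0·0.11 + 2·0.18 + 6·0.16 + 12·0.18 + 20·0.1 + 30·0.12 + 42·0.15
 = 0 + 0.36 + 0.96 + 2.16 + 2 + 3.6 + 6.3
 = 15.38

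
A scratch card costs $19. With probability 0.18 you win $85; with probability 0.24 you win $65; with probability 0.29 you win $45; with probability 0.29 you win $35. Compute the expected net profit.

35.1

E[payout] = 85·0.18 + 65·0.24 + 45·0.29 + 35·0.29
 = 15.3 + 15.6 + 13.05 + 10.15
 = 54.1
Net = 54.1 - 19 = 35.1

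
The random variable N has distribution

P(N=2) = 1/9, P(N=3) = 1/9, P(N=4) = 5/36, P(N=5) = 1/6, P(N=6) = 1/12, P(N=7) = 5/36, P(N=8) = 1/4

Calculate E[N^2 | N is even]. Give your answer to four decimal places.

37.1429

P(N is even) = 1/9 + 5/36 + 1/12 + 1/4 = 7/12.
E[N^2 | N is even] = [4·1/9 + 16·5/36 + 36·1/12 + 64·1/4] / (7/12)
 = 65/3 / (7/12)
 = 260/7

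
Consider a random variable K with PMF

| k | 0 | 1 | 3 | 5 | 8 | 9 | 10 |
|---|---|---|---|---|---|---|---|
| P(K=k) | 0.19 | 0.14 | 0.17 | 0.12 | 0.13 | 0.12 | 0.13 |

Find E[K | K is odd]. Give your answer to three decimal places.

P(K is odd) = 0.14 + 0.17 + 0.12 + 0.12 = 0.55.
E[K | K is odd] = [1·0.14 + 3·0.17 + 5·0.12 + 9·0.12] / 0.55
 = 2.33 / 0.55
 = 233/55

4.236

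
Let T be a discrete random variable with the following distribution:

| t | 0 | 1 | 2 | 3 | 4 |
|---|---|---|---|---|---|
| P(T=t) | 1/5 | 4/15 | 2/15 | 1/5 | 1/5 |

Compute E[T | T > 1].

P(T > 1) = 2/15 + 1/5 + 1/5 = 8/15.
E[T | T > 1] = [2·2/15 + 3·1/5 + 4·1/5] / (8/15)
 = 5/3 / (8/15)
 = 25/8

3.125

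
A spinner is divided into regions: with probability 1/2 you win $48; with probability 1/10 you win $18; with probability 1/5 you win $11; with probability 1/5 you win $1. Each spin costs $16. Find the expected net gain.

12.2

E[payout] = 48·1/2 + 18·1/10 + 11·1/5 + 1·1/5
 = 24 + 9/5 + 11/5 + 1/5
 = 141/5
Net = 141/5 - 16 = 61/5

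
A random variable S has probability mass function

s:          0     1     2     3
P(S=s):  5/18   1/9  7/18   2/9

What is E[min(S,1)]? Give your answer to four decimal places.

0.7222

E[min(S,1)] = Σ min(s,1)·P(S=s)
 = 0·5/18 + 1·1/9 + 1·7/18 + 1·2/9
 = 0 + 1/9 + 7/18 + 2/9
 = 13/18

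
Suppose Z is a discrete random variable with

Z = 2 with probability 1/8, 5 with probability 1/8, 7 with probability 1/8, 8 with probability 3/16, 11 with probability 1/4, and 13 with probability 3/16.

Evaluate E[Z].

8.4375

E[Z] = Σ z·P(Z=z)
 = 2·1/8 + 5·1/8 + 7·1/8 + 8·3/16 + 11·1/4 + 13·3/16
 = 1/4 + 5/8 + 7/8 + 3/2 + 11/4 + 39/16
 = 135/16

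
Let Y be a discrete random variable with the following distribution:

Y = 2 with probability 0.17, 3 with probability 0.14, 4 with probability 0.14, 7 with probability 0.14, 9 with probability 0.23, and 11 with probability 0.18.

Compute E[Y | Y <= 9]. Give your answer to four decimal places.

P(Y <= 9) = 0.17 + 0.14 + 0.14 + 0.14 + 0.23 = 0.82.
E[Y | Y <= 9] = [2·0.17 + 3·0.14 + 4·0.14 + 7·0.14 + 9·0.23] / 0.82
 = 4.37 / 0.82
 = 437/82

5.3293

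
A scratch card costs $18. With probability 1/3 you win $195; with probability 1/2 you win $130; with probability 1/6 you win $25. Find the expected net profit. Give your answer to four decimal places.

116.1667

E[payout] = 195·1/3 + 130·1/2 + 25·1/6
 = 65 + 65 + 25/6
 = 805/6
Net = 805/6 - 18 = 697/6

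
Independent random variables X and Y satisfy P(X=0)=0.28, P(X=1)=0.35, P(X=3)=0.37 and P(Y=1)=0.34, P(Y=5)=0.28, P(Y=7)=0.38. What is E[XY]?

6.424

E[XY] = Σ_x Σ_y xy · P(X=x)P(Y=y)
 = 0·0.0952 + 0·0.0784 + 0·0.1064 + 1·0.119 + 5·0.098 + 7·0.133 + 3·0.1258 + 15·0.1036 + 21·0.1406
 = 0 + 0 + 0 + 0.119 + 0.49 + 0.931 + 0.3774 + 1.554 + 2.9526
 = 6.424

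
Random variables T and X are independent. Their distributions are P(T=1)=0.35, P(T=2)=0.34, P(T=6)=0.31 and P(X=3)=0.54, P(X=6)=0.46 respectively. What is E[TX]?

E[TX] = Σ_t Σ_x tx · P(T=t)P(X=x)
 = 3·0.189 + 6·0.161 + 6·0.1836 + 12·0.1564 + 18·0.1674 + 36·0.1426
 = 0.567 + 0.966 + 1.1016 + 1.8768 + 3.0132 + 5.1336
 = 12.6582

12.6582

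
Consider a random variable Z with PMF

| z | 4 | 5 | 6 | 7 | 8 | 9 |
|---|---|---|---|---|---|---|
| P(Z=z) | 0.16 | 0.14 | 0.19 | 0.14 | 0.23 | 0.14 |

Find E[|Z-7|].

E[|Z-7|] = Σ |z-7|·P(Z=z)
 = 3·0.16 + 2·0.14 + 1·0.19 + 0·0.14 + 1·0.23 + 2·0.14
 = 0.48 + 0.28 + 0.19 + 0 + 0.23 + 0.28
 = 1.46

1.46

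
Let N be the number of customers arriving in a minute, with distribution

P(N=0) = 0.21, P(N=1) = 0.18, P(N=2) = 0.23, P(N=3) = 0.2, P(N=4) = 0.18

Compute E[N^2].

5.78

E[N^2] = Σ n^2·P(N=n)
 = 0·0.21 + 1·0.18 + 4·0.23 + 9·0.2 + 16·0.18
 = 0 + 0.18 + 0.92 + 1.8 + 2.88
 = 5.78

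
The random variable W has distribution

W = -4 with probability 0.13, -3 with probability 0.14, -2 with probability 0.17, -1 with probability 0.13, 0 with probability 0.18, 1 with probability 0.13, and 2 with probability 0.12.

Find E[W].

-1.04

E[W] = Σ w·P(W=w)
 = (-4)·0.13 + (-3)·0.14 + (-2)·0.17 + (-1)·0.13 + 0·0.18 + 1·0.13 + 2·0.12
 = (-0.52) + (-0.42) + (-0.34) + (-0.13) + 0 + 0.13 + 0.24
 = -1.04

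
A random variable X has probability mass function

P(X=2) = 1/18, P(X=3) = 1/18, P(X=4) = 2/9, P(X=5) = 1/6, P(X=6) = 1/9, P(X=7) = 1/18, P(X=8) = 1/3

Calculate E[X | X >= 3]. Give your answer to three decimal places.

5.941

P(X >= 3) = 1/18 + 2/9 + 1/6 + 1/9 + 1/18 + 1/3 = 17/18.
E[X | X >= 3] = [3·1/18 + 4·2/9 + 5·1/6 + 6·1/9 + 7·1/18 + 8·1/3] / (17/18)
 = 101/18 / (17/18)
 = 101/17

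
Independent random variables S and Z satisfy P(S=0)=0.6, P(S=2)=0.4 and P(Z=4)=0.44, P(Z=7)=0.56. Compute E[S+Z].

6.48

E[S+Z] = Σ_s Σ_z (s+z) · P(S=s)P(Z=z)
 = 4·0.264 + 7·0.336 + 6·0.176 + 9·0.224
 = 1.056 + 2.352 + 1.056 + 2.016
 = 6.48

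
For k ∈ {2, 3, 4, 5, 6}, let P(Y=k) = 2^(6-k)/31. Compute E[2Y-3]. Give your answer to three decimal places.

2.677

E[2Y-3] = Σ (2y-3)·P(Y=y)
 = 1·16/31 + 3·8/31 + 5·4/31 + 7·2/31 + 9·1/31
 = 16/31 + 24/31 + 20/31 + 14/31 + 9/31
 = 83/31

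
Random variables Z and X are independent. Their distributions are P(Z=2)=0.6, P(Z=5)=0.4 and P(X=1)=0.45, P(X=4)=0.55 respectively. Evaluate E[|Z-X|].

1.87

E[|Z-X|] = Σ_z Σ_x |z-x| · P(Z=z)P(X=x)
 = 1·0.27 + 2·0.33 + 4·0.18 + 1·0.22
 = 0.27 + 0.66 + 0.72 + 0.22
 = 1.87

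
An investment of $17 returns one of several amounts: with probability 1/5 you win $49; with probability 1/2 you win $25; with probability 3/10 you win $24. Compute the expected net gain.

E[payout] = 49·1/5 + 25·1/2 + 24·3/10
 = 49/5 + 25/2 + 36/5
 = 59/2
Net = 59/2 - 17 = 25/2

12.5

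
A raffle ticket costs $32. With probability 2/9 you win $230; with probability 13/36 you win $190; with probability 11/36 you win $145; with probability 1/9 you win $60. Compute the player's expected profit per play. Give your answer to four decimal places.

E[payout] = 230·2/9 + 190·13/36 + 145·11/36 + 60·1/9
 = 460/9 + 1235/18 + 1595/36 + 20/3
 = 6145/36
Net = 6145/36 - 32 = 4993/36

138.6944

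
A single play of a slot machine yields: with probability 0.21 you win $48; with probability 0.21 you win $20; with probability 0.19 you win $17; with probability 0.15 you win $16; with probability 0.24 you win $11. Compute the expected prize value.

E[payout] = 48·0.21 + 20·0.21 + 17·0.19 + 16·0.15 + 11·0.24
 = 10.08 + 4.2 + 3.23 + 2.4 + 2.64
 = 22.55

22.55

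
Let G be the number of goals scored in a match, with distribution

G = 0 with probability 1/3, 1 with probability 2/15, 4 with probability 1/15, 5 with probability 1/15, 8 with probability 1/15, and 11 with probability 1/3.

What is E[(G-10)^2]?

E[(G-10)^2] = Σ (g-10)^2·P(G=g)
 = 100·1/3 + 81·2/15 + 36·1/15 + 25·1/15 + 4·1/15 + 1·1/3
 = 100/3 + 54/5 + 12/5 + 5/3 + 4/15 + 1/3
 = 244/5

48.8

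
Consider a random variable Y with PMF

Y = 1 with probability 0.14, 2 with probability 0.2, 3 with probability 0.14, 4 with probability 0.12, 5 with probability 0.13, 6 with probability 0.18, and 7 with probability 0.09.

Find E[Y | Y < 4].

P(Y < 4) = 0.14 + 0.2 + 0.14 = 0.48.
E[Y | Y < 4] = [1·0.14 + 2·0.2 + 3·0.14] / 0.48
 = 0.96 / 0.48
 = 2

2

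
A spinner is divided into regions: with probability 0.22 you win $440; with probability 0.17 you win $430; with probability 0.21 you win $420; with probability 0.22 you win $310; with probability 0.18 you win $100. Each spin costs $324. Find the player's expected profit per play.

20.3

E[payout] = 440·0.22 + 430·0.17 + 420·0.21 + 310·0.22 + 100·0.18
 = 96.8 + 73.1 + 88.2 + 68.2 + 18
 = 344.3
Net = 344.3 - 324 = 20.3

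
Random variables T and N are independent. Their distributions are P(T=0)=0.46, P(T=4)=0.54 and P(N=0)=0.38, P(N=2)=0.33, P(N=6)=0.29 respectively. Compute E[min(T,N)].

E[min(T,N)] = Σ_t Σ_n min(t,n) · P(T=t)P(N=n)
 = 0·0.1748 + 0·0.1518 + 0·0.1334 + 0·0.2052 + 2·0.1782 + 4·0.1566
 = 0 + 0 + 0 + 0 + 0.3564 + 0.6264
 = 0.9828

0.9828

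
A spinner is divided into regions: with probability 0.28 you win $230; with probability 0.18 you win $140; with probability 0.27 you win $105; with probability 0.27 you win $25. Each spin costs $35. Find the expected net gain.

E[payout] = 230·0.28 + 140·0.18 + 105·0.27 + 25·0.27
 = 64.4 + 25.2 + 28.35 + 6.75
 = 124.7
Net = 124.7 - 35 = 89.7

89.7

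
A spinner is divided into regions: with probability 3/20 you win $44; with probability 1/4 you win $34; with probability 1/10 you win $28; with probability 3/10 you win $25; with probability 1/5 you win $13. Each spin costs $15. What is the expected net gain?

E[payout] = 44·3/20 + 34·1/4 + 28·1/10 + 25·3/10 + 13·1/5
 = 33/5 + 17/2 + 14/5 + 15/2 + 13/5
 = 28
Net = 28 - 15 = 13

13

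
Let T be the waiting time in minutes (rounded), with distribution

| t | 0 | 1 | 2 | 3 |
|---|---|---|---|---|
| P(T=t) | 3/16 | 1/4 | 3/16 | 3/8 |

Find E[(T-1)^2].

E[(T-1)^2] = Σ (t-1)^2·P(T=t)
 = 1·3/16 + 0·1/4 + 1·3/16 + 4·3/8
 = 3/16 + 0 + 3/16 + 3/2
 = 15/8

1.875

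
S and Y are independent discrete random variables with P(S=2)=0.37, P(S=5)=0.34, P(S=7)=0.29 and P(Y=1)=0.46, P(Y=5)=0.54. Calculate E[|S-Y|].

E[|S-Y|] = Σ_s Σ_y |s-y| · P(S=s)P(Y=y)
 = 1·0.1702 + 3·0.1998 + 4·0.1564 + 0·0.1836 + 6·0.1334 + 2·0.1566
 = 0.1702 + 0.5994 + 0.6256 + 0 + 0.8004 + 0.3132
 = 2.5088

2.5088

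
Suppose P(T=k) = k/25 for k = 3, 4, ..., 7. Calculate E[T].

5.4

E[T] = Σ t·P(T=t)
 = 3·3/25 + 4·4/25 + 5·1/5 + 6·6/25 + 7·7/25
 = 9/25 + 16/25 + 1 + 36/25 + 49/25
 = 27/5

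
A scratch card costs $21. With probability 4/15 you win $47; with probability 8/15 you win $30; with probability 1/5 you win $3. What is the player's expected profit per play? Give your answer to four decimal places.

8.1333

E[payout] = 47·4/15 + 30·8/15 + 3·1/5
 = 188/15 + 16 + 3/5
 = 437/15
Net = 437/15 - 21 = 122/15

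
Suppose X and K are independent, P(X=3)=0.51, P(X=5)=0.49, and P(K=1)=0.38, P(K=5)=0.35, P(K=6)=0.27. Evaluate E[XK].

14.925

E[XK] = Σ_x Σ_k xk · P(X=x)P(K=k)
 = 3·0.1938 + 15·0.1785 + 18·0.1377 + 5·0.1862 + 25·0.1715 + 30·0.1323
 = 0.5814 + 2.6775 + 2.4786 + 0.931 + 4.2875 + 3.969
 = 14.925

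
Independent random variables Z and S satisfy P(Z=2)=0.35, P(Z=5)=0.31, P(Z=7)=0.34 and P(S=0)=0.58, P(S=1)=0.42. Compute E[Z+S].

5.05

E[Z+S] = Σ_z Σ_s (z+s) · P(Z=z)P(S=s)
 = 2·0.203 + 3·0.147 + 5·0.1798 + 6·0.1302 + 7·0.1972 + 8·0.1428
 = 0.406 + 0.441 + 0.899 + 0.7812 + 1.3804 + 1.1424
 = 5.05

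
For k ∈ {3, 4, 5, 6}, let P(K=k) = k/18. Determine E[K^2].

24

E[K^2] = Σ k^2·P(K=k)
 = 9·1/6 + 16·2/9 + 25·5/18 + 36·1/3
 = 3/2 + 32/9 + 125/18 + 12
 = 24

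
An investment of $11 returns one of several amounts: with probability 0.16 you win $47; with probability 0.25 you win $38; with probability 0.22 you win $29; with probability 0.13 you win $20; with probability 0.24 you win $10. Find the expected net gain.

17.4

E[payout] = 47·0.16 + 38·0.25 + 29·0.22 + 20·0.13 + 10·0.24
 = 7.52 + 9.5 + 6.38 + 2.6 + 2.4
 = 28.4
Net = 28.4 - 11 = 17.4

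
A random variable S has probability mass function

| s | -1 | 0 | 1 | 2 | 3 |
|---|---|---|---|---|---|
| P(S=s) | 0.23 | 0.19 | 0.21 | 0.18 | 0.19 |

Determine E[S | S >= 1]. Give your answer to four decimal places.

P(S >= 1) = 0.21 + 0.18 + 0.19 = 0.58.
E[S | S >= 1] = [1·0.21 + 2·0.18 + 3·0.19] / 0.58
 = 1.14 / 0.58
 = 57/29

1.9655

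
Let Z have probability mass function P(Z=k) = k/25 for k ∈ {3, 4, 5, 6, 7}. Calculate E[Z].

5.4

E[Z] = Σ z·P(Z=z)
 = 3·3/25 + 4·4/25 + 5·1/5 + 6·6/25 + 7·7/25
 = 9/25 + 16/25 + 1 + 36/25 + 49/25
 = 27/5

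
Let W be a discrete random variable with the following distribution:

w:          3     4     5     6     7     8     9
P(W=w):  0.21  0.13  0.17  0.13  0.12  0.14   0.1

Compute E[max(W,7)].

E[max(W,7)] = Σ max(w,7)·P(W=w)
 = 7·0.21 + 7·0.13 + 7·0.17 + 7·0.13 + 7·0.12 + 8·0.14 + 9·0.1
 = 1.47 + 0.91 + 1.19 + 0.91 + 0.84 + 1.12 + 0.9
 = 7.34

7.34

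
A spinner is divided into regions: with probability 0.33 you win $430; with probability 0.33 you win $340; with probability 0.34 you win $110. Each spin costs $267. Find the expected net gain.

24.5

E[payout] = 430·0.33 + 340·0.33 + 110·0.34
 = 141.9 + 112.2 + 37.4
 = 291.5
Net = 291.5 - 267 = 24.5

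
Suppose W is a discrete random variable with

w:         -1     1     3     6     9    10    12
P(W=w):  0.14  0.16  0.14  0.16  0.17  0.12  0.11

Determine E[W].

E[W] = Σ w·P(W=w)
 = (-1)·0.14 + 1·0.16 + 3·0.14 + 6·0.16 + 9·0.17 + 10·0.12 + 12·0.11
 = (-0.14) + 0.16 + 0.42 + 0.96 + 1.53 + 1.2 + 1.32
 = 5.45

5.45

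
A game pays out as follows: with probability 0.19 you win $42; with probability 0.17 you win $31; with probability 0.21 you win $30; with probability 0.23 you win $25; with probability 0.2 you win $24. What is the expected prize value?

E[payout] = 42·0.19 + 31·0.17 + 30·0.21 + 25·0.23 + 24·0.2
 = 7.98 + 5.27 + 6.3 + 5.75 + 4.8
 = 30.1

30.1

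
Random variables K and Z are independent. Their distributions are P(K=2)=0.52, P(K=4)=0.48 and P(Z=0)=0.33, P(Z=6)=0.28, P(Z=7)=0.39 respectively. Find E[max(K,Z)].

5.3868

E[max(K,Z)] = Σ_k Σ_z max(k,z) · P(K=k)P(Z=z)
 = 2·0.1716 + 6·0.1456 + 7·0.2028 + 4·0.1584 + 6·0.1344 + 7·0.1872
 = 0.3432 + 0.8736 + 1.4196 + 0.6336 + 0.8064 + 1.3104
 = 5.3868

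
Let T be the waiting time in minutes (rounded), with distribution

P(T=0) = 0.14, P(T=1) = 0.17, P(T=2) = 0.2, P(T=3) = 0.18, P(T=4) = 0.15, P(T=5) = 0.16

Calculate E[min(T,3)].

E[min(T,3)] = Σ min(t,3)·P(T=t)
 = 0·0.14 + 1·0.17 + 2·0.2 + 3·0.18 + 3·0.15 + 3·0.16
 = 0 + 0.17 + 0.4 + 0.54 + 0.45 + 0.48
 = 2.04

2.04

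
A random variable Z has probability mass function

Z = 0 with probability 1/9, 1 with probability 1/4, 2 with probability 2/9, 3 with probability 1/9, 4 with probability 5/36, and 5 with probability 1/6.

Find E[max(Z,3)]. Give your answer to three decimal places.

3.472

E[max(Z,3)] = Σ max(z,3)·P(Z=z)
 = 3·1/9 + 3·1/4 + 3·2/9 + 3·1/9 + 4·5/36 + 5·1/6
 = 1/3 + 3/4 + 2/3 + 1/3 + 5/9 + 5/6
 = 125/36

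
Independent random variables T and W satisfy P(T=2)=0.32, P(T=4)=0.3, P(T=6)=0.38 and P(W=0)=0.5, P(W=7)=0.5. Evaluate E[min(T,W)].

E[min(T,W)] = Σ_t Σ_w min(t,w) · P(T=t)P(W=w)
 = 0·0.16 + 2·0.16 + 0·0.15 + 4·0.15 + 0·0.19 + 6·0.19
 = 0 + 0.32 + 0 + 0.6 + 0 + 1.14
 = 2.06

2.06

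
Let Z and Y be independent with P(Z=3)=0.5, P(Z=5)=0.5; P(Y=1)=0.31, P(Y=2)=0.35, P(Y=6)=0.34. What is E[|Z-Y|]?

2.31

E[|Z-Y|] = Σ_z Σ_y |z-y| · P(Z=z)P(Y=y)
 = 2·0.155 + 1·0.175 + 3·0.17 + 4·0.155 + 3·0.175 + 1·0.17
 = 0.31 + 0.175 + 0.51 + 0.62 + 0.525 + 0.17
 = 2.31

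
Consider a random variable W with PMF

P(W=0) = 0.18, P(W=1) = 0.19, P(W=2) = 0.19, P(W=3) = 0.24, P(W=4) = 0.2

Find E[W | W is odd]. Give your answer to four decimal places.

2.1163

P(W is odd) = 0.19 + 0.24 = 0.43.
E[W | W is odd] = [1·0.19 + 3·0.24] / 0.43
 = 0.91 / 0.43
 = 91/43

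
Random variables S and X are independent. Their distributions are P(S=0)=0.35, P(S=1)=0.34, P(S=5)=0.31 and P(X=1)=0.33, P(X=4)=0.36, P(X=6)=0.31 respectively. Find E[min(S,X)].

1.3692

E[min(S,X)] = Σ_s Σ_x min(s,x) · P(S=s)P(X=x)
 = 0·0.1155 + 0·0.126 + 0·0.1085 + 1·0.1122 + 1·0.1224 + 1·0.1054 + 1·0.1023 + 4·0.1116 + 5·0.0961
 = 0 + 0 + 0 + 0.1122 + 0.1224 + 0.1054 + 0.1023 + 0.4464 + 0.4805
 = 1.3692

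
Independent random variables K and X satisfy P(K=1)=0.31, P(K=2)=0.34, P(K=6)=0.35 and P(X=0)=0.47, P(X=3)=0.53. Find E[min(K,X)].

E[min(K,X)] = Σ_k Σ_x min(k,x) · P(K=k)P(X=x)
 = 0·0.1457 + 1·0.1643 + 0·0.1598 + 2·0.1802 + 0·0.1645 + 3·0.1855
 = 0 + 0.1643 + 0 + 0.3604 + 0 + 0.5565
 = 1.0812

1.0812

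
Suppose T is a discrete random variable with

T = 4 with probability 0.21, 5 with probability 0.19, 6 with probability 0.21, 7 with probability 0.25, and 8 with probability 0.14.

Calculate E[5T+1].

E[5T+1] = Σ (5t+1)·P(T=t)
 = 21·0.21 + 26·0.19 + 31·0.21 + 36·0.25 + 41·0.14
 = 4.41 + 4.94 + 6.51 + 9 + 5.74
 = 30.6

30.6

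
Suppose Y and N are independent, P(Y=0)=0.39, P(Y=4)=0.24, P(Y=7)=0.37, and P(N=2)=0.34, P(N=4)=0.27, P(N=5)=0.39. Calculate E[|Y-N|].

2.921

E[|Y-N|] = Σ_y Σ_n |y-n| · P(Y=y)P(N=n)
 = 2·0.1326 + 4·0.1053 + 5·0.1521 + 2·0.0816 + 0·0.0648 + 1·0.0936 + 5·0.1258 + 3·0.0999 + 2·0.1443
 = 0.2652 + 0.4212 + 0.7605 + 0.1632 + 0 + 0.0936 + 0.629 + 0.2997 + 0.2886
 = 2.921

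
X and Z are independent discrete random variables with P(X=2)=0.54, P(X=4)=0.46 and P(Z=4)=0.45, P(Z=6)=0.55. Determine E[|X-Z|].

E[|X-Z|] = Σ_x Σ_z |x-z| · P(X=x)P(Z=z)
 = 2·0.243 + 4·0.297 + 0·0.207 + 2·0.253
 = 0.486 + 1.188 + 0 + 0.506
 = 2.18

2.18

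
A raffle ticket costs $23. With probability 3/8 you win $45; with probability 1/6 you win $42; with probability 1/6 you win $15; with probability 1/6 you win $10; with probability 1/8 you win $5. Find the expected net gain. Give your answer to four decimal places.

E[payout] = 45·3/8 + 42·1/6 + 15·1/6 + 10·1/6 + 5·1/8
 = 135/8 + 7 + 5/2 + 5/3 + 5/8
 = 86/3
Net = 86/3 - 23 = 17/3

5.6667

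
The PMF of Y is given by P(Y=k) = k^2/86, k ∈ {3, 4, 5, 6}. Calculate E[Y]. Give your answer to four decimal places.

E[Y] = Σ y·P(Y=y)
 = 3·9/86 + 4·8/43 + 5·25/86 + 6·18/43
 = 27/86 + 32/43 + 125/86 + 108/43
 = 216/43

5.0233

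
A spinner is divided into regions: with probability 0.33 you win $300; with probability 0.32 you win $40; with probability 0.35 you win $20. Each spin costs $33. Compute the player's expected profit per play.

E[payout] = 300·0.33 + 40·0.32 + 20·0.35
 = 99 + 12.8 + 7
 = 118.8
Net = 118.8 - 33 = 85.8

85.8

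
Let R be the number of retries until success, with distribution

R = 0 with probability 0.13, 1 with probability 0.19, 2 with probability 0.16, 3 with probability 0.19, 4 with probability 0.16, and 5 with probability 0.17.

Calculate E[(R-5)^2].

8.65

E[(R-5)^2] = Σ (r-5)^2·P(R=r)
 = 25·0.13 + 16·0.19 + 9·0.16 + 4·0.19 + 1·0.16 + 0·0.17
 = 3.25 + 3.04 + 1.44 + 0.76 + 0.16 + 0
 = 8.65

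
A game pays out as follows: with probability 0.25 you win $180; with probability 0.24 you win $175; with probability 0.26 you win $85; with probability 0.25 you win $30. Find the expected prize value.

E[payout] = 180·0.25 + 175·0.24 + 85·0.26 + 30·0.25
 = 45 + 42 + 22.1 + 7.5
 = 116.6

116.6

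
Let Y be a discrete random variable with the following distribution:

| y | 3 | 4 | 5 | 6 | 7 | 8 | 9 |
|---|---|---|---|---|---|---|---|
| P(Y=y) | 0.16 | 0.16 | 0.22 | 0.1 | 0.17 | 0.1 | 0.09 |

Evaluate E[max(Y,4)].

5.78

E[max(Y,4)] = Σ max(y,4)·P(Y=y)
 = 4·0.16 + 4·0.16 + 5·0.22 + 6·0.1 + 7·0.17 + 8·0.1 + 9·0.09
 = 0.64 + 0.64 + 1.1 + 0.6 + 1.19 + 0.8 + 0.81
 = 5.78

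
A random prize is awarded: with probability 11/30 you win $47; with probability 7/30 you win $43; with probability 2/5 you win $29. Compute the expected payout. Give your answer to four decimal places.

38.8667

E[payout] = 47·11/30 + 43·7/30 + 29·2/5
 = 517/30 + 301/30 + 58/5
 = 583/15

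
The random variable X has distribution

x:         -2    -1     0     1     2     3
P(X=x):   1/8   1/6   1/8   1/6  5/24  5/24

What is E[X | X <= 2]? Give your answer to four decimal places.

P(X <= 2) = 1/8 + 1/6 + 1/8 + 1/6 + 5/24 = 19/24.
E[X | X <= 2] = [(-2)·1/8 + (-1)·1/6 + 0·1/8 + 1·1/6 + 2·5/24] / (19/24)
 = 1/6 / (19/24)
 = 4/19

0.2105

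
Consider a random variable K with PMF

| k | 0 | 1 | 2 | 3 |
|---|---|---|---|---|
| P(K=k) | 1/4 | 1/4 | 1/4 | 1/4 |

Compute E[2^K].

3.75

E[2^K] = Σ 2^k·P(K=k)
 = 1·1/4 + 2·1/4 + 4·1/4 + 8·1/4
 = 1/4 + 1/2 + 1 + 2
 = 15/4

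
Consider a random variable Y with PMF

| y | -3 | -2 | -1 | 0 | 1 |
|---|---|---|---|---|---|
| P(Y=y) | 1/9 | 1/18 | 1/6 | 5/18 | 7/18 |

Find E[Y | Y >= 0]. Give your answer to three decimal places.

0.583

P(Y >= 0) = 5/18 + 7/18 = 2/3.
E[Y | Y >= 0] = [0·5/18 + 1·7/18] / (2/3)
 = 7/18 / (2/3)
 = 7/12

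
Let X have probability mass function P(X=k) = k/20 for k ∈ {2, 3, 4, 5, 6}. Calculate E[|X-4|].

E[|X-4|] = Σ |x-4|·P(X=x)
 = 2·1/10 + 1·3/20 + 0·1/5 + 1·1/4 + 2·3/10
 = 1/5 + 3/20 + 0 + 1/4 + 3/5
 = 6/5

1.2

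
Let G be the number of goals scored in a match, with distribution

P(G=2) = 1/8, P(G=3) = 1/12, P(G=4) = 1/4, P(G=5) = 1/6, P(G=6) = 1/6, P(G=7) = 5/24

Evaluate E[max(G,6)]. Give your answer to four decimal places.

6.2083

E[max(G,6)] = Σ max(g,6)·P(G=g)
 = 6·1/8 + 6·1/12 + 6·1/4 + 6·1/6 + 6·1/6 + 7·5/24
 = 3/4 + 1/2 + 3/2 + 1 + 1 + 35/24
 = 149/24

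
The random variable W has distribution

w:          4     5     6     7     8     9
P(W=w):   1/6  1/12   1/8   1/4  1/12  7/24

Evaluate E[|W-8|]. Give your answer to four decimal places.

E[|W-8|] = Σ |w-8|·P(W=w)
 = 4·1/6 + 3·1/12 + 2·1/8 + 1·1/4 + 0·1/12 + 1·7/24
 = 2/3 + 1/4 + 1/4 + 1/4 + 0 + 7/24
 = 41/24

1.7083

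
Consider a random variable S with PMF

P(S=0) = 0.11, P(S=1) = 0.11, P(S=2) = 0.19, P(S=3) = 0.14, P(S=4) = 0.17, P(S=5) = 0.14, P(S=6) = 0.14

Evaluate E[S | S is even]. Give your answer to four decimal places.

P(S is even) = 0.11 + 0.19 + 0.17 + 0.14 = 0.61.
E[S | S is even] = [0·0.11 + 2·0.19 + 4·0.17 + 6·0.14] / 0.61
 = 1.9 / 0.61
 = 190/61

3.1148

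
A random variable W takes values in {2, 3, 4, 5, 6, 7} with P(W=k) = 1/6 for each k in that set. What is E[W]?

4.5

E[W] = Σ w·P(W=w)
 = 2·1/6 + 3·1/6 + 4·1/6 + 5·1/6 + 6·1/6 + 7·1/6
 = 1/3 + 1/2 + 2/3 + 5/6 + 1 + 7/6
 = 9/2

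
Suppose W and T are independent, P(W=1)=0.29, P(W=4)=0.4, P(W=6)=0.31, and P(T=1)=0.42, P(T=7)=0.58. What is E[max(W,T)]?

5.635

E[max(W,T)] = Σ_w Σ_t max(w,t) · P(W=w)P(T=t)
 = 1·0.1218 + 7·0.1682 + 4·0.168 + 7·0.232 + 6·0.1302 + 7·0.1798
 = 0.1218 + 1.1774 + 0.672 + 1.624 + 0.7812 + 1.2586
 = 5.635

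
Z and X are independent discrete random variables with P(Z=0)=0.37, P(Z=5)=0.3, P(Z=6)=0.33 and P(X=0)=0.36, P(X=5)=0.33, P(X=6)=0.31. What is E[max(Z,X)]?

E[max(Z,X)] = Σ_z Σ_x max(z,x) · P(Z=z)P(X=x)
 = 0·0.1332 + 5·0.1221 + 6·0.1147 + 5·0.108 + 5·0.099 + 6·0.093 + 6·0.1188 + 6·0.1089 + 6·0.1023
 = 0 + 0.6105 + 0.6882 + 0.54 + 0.495 + 0.558 + 0.7128 + 0.6534 + 0.6138
 = 4.8717

4.8717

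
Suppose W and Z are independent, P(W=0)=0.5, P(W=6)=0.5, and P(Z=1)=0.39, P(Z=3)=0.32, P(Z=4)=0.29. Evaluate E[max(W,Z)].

E[max(W,Z)] = Σ_w Σ_z max(w,z) · P(W=w)P(Z=z)
 = 1·0.195 + 3·0.16 + 4·0.145 + 6·0.195 + 6·0.16 + 6·0.145
 = 0.195 + 0.48 + 0.58 + 1.17 + 0.96 + 0.87
 = 4.255

4.255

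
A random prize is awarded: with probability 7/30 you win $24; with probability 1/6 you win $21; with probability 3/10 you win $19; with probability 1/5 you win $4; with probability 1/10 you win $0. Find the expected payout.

15.6

E[payout] = 24·7/30 + 21·1/6 + 19·3/10 + 4·1/5 + 0·1/10
 = 28/5 + 7/2 + 57/10 + 4/5 + 0
 = 78/5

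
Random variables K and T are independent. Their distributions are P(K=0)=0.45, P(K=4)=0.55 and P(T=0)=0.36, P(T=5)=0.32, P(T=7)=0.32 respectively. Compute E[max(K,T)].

4.632

E[max(K,T)] = Σ_k Σ_t max(k,t) · P(K=k)P(T=t)
 = 0·0.162 + 5·0.144 + 7·0.144 + 4·0.198 + 5·0.176 + 7·0.176
 = 0 + 0.72 + 1.008 + 0.792 + 0.88 + 1.232
 = 4.632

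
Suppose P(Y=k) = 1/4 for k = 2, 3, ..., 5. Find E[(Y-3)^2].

1.5

E[(Y-3)^2] = Σ (y-3)^2·P(Y=y)
 = 1·1/4 + 0·1/4 + 1·1/4 + 4·1/4
 = 1/4 + 0 + 1/4 + 1
 = 3/2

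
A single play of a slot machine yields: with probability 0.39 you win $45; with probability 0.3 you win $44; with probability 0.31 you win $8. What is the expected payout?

E[payout] = 45·0.39 + 44·0.3 + 8·0.31
 = 17.55 + 13.2 + 2.48
 = 33.23

33.23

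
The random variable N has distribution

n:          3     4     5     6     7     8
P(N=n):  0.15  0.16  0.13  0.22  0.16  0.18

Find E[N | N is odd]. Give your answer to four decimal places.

5.0455

P(N is odd) = 0.15 + 0.13 + 0.16 = 0.44.
E[N | N is odd] = [3·0.15 + 5·0.13 + 7·0.16] / 0.44
 = 2.22 / 0.44
 = 111/22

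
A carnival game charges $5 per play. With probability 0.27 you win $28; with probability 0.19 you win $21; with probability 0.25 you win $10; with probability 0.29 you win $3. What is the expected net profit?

9.92

E[payout] = 28·0.27 + 21·0.19 + 10·0.25 + 3·0.29
 = 7.56 + 3.99 + 2.5 + 0.87
 = 14.92
Net = 14.92 - 5 = 9.92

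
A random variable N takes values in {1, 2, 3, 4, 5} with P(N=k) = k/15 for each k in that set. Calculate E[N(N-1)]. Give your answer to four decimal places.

E[N(N-1)] = Σ n(n-1)·P(N=n)
 = 0·1/15 + 2·2/15 + 6·1/5 + 12·4/15 + 20·1/3
 = 0 + 4/15 + 6/5 + 16/5 + 20/3
 = 34/3

11.3333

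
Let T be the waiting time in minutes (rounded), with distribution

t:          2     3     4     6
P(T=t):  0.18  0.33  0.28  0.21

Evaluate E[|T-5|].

E[|T-5|] = Σ |t-5|·P(T=t)
 = 3·0.18 + 2·0.33 + 1·0.28 + 1·0.21
 = 0.54 + 0.66 + 0.28 + 0.21
 = 1.69

1.69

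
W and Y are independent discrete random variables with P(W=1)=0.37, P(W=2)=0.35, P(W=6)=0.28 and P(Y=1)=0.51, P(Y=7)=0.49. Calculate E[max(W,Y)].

E[max(W,Y)] = Σ_w Σ_y max(w,y) · P(W=w)P(Y=y)
 = 1·0.1887 + 7·0.1813 + 2·0.1785 + 7·0.1715 + 6·0.1428 + 7·0.1372
 = 0.1887 + 1.2691 + 0.357 + 1.2005 + 0.8568 + 0.9604
 = 4.8325

4.8325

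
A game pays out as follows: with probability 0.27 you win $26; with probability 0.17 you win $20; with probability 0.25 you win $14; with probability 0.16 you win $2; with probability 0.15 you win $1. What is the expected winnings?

E[payout] = 26·0.27 + 20·0.17 + 14·0.25 + 2·0.16 + 1·0.15
 = 7.02 + 3.4 + 3.5 + 0.32 + 0.15
 = 14.39

14.39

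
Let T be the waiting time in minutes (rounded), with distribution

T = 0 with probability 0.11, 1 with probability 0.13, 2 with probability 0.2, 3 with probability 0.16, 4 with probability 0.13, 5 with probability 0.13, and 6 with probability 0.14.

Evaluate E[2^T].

17.65

E[2^T] = Σ 2^t·P(T=t)
 = 1·0.11 + 2·0.13 + 4·0.2 + 8·0.16 + 16·0.13 + 32·0.13 + 64·0.14
 = 0.11 + 0.26 + 0.8 + 1.28 + 2.08 + 4.16 + 8.96
 = 17.65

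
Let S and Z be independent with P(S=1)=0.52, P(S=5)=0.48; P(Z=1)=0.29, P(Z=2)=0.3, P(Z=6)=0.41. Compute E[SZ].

E[SZ] = Σ_s Σ_z sz · P(S=s)P(Z=z)
 = 1·0.1508 + 2·0.156 + 6·0.2132 + 5·0.1392 + 10·0.144 + 30·0.1968
 = 0.1508 + 0.312 + 1.2792 + 0.696 + 1.44 + 5.904
 = 9.782

9.782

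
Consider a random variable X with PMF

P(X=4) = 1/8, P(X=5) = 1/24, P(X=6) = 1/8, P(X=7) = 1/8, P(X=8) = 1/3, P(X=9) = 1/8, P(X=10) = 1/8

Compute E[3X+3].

25.125

E[3X+3] = Σ (3x+3)·P(X=x)
 = 15·1/8 + 18·1/24 + 21·1/8 + 24·1/8 + 27·1/3 + 30·1/8 + 33·1/8
 = 15/8 + 3/4 + 21/8 + 3 + 9 + 15/4 + 33/8
 = 201/8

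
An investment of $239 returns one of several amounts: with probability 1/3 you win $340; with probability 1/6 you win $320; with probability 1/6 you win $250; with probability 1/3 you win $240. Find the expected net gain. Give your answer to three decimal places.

49.333

E[payout] = 340·1/3 + 320·1/6 + 250·1/6 + 240·1/3
 = 340/3 + 160/3 + 125/3 + 80
 = 865/3
Net = 865/3 - 239 = 148/3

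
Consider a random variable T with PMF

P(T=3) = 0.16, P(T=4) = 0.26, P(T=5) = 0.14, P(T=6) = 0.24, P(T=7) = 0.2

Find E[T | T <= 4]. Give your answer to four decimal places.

P(T <= 4) = 0.16 + 0.26 = 0.42.
E[T | T <= 4] = [3·0.16 + 4·0.26] / 0.42
 = 1.52 / 0.42
 = 76/21

3.6190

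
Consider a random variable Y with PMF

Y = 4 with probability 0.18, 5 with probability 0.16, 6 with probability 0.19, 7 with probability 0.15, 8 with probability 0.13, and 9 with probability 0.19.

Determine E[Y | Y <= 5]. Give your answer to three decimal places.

4.471

P(Y <= 5) = 0.18 + 0.16 = 0.34.
E[Y | Y <= 5] = [4·0.18 + 5·0.16] / 0.34
 = 1.52 / 0.34
 = 76/17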